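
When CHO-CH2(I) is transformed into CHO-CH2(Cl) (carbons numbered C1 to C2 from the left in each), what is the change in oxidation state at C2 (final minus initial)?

Before: C2 has 1 bond to C, 2 bonds to H, 1 bond to I → oxidation state -1.
After: C2 has 1 bond to C, 2 bonds to H, 1 bond to Cl → oxidation state -1.
Δ = -1 − (-1) = 0, so no net redox change at C2.

0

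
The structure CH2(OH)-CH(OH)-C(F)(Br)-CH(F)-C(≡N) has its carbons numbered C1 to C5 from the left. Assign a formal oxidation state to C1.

C1 has one bond to C (0), one bond to H (-1), one bond to H (-1), one bond to O (+1).
Oxidation state = 0 − 1 − 1 + 1 = -1.

-1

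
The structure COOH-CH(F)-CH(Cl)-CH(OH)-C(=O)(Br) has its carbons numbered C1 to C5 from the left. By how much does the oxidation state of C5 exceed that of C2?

C5: 1C, 2O, 1Br → 0 + 2 + 1 = +3
C2: 2C, 1H, 1F → 0 − 1 + 1 = 0
Difference: +3 − (0) = +3.

+3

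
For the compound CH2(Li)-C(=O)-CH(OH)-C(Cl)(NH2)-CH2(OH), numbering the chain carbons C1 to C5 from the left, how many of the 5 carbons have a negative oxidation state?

2

Tallying each carbon's bonds:
C1: 1C, 2H, 1Li → 0 − 2 − 1 = -3
C2: 2C, 2O → 0 + 2 = +2
C3: 2C, 1H, 1O → 0 − 1 + 1 = 0
C4: 2C, 1N, 1Cl → 0 + 1 + 1 = +2
C5: 1C, 2H, 1O → 0 − 2 + 1 = -1
2 carbons (C1, C5) meet the condition.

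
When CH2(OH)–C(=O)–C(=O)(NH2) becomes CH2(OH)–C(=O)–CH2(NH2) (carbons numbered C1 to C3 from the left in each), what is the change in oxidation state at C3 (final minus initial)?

-4

Before: C3 has 1 bond to C, 2 bonds to O, 1 bond to N → oxidation state +3.
After: C3 has 1 bond to C, 2 bonds to H, 1 bond to N → oxidation state -1.
Δ = -1 − (+3) = -4, so this is a reduction at C3.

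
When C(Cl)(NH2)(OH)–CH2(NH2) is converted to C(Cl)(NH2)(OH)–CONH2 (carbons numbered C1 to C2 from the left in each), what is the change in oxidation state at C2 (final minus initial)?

+4

Before: C2 has 1 bond to C, 2 bonds to H, 1 bond to N → oxidation state -1.
After: C2 has 1 bond to C, 2 bonds to O, 1 bond to N → oxidation state +3.
Δ = +3 − (-1) = +4, so this is an oxidation at C2.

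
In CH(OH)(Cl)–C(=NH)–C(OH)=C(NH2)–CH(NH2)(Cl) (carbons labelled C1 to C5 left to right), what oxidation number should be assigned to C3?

+1

Assign +1 per bond to O/N/halogen, −1 per bond to H or an electropositive element, and 0 per bond to carbon.
C3 has one bond to C (0), a double bond to C (2×0 = 0), one bond to O (+1).
Oxidation state = 0 + 0 + 1 = +1.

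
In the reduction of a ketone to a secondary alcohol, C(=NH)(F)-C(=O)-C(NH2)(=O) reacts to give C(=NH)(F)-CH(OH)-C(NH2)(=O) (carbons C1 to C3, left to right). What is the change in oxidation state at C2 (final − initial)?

Before: C2 has 2 bonds to C, 2 bonds to O → oxidation state +2.
After: C2 has 2 bonds to C, 1 bond to H, 1 bond to O → oxidation state 0.
Δ = 0 − (+2) = -2, so this is a reduction at C2.

-2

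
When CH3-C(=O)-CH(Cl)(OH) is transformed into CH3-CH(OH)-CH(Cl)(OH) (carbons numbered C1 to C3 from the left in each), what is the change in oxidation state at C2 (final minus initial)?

-2

Before: C2 has 2 bonds to C, 2 bonds to O → oxidation state +2.
After: C2 has 2 bonds to C, 1 bond to H, 1 bond to O → oxidation state 0.
Δ = 0 − (+2) = -2, so this is a reduction at C2.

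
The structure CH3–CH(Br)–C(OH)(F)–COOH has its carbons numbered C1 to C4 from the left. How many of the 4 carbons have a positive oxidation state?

Tallying each carbon's bonds:
C1: 1C, 3H → 0 − 3 = -3
C2: 2C, 1H, 1Br → 0 − 1 + 1 = 0
C3: 2C, 1O, 1F → 0 + 1 + 1 = +2
C4: 1C, 3O → 0 + 3 = +3
2 carbons (C3, C4) meet the condition.

2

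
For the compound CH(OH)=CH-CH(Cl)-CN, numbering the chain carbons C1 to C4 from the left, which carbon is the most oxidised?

Each bond to a more electronegative atom (O, N, halogen) counts +1, each bond to a less electronegative atom (H, metal, B, Si) counts −1, and each C–C bond counts 0. Tallying each carbon:
C1: 2C, 1H, 1O → 0 − 1 + 1 = 0
C2: 3C, 1H → 0 − 1 = -1
C3: 2C, 1H, 1Cl → 0 − 1 + 1 = 0
C4: 1C, 3N → 0 + 3 = +3
The most oxidised carbon is C4 at +3.

C4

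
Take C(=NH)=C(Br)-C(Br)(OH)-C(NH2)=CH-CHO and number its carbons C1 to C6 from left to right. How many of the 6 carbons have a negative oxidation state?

1

Bonds to more-electronegative neighbours contribute +1 each, bonds to H or metals contribute −1 each, and C–C bonds contribute 0. Tallying each carbon:
C1: 2C, 2N → 0 + 2 = +2
C2: 3C, 1Br → 0 + 1 = +1
C3: 2C, 1O, 1Br → 0 + 1 + 1 = +2
C4: 3C, 1N → 0 + 1 = +1
C5: 3C, 1H → 0 − 1 = -1
C6: 1C, 1H, 2O → 0 − 1 + 2 = +1
1 carbon (C5) meets the condition.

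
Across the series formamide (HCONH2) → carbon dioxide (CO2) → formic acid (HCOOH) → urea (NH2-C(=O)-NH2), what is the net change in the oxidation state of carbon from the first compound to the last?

+2

Carbon oxidation states along the series — formamide: +2, carbon dioxide: +4, formic acid: +2, urea: +4.
Net change = +4 − (+2) = +2.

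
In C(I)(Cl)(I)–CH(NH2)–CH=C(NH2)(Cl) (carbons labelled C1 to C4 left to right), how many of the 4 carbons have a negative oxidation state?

1

Tallying each carbon's bonds:
C1: 1C, 1Cl, 2I → 0 + 1 + 2 = +3
C2: 2C, 1H, 1N → 0 − 1 + 1 = 0
C3: 3C, 1H → 0 − 1 = -1
C4: 2C, 1N, 1Cl → 0 + 1 + 1 = +2
1 carbon (C3) meets the condition.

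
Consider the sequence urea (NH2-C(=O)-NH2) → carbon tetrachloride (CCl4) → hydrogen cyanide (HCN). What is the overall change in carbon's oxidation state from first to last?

Carbon oxidation states along the series — urea: +4, carbon tetrachloride: +4, hydrogen cyanide: +2.
Net change = +2 − (+4) = -2.

-2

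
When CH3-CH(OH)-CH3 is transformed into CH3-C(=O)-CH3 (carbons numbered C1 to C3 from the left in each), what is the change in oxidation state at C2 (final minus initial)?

+2

Before: C2 has 2 bonds to C, 1 bond to H, 1 bond to O → oxidation state 0.
After: C2 has 2 bonds to C, 2 bonds to O → oxidation state +2.
Δ = +2 − (0) = +2, so this is an oxidation at C2.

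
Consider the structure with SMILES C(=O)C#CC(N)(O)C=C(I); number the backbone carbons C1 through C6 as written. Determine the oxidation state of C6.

0

C6 has a double bond to C (2×0 = 0), one bond to I (+1), one bond to H (-1).
Oxidation state = 0 + 1 − 1 = 0.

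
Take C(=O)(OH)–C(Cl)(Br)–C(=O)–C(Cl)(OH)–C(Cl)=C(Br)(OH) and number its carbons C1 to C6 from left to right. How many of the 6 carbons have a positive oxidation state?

6

Tallying each carbon's bonds:
C1: 1C, 3O → 0 + 3 = +3
C2: 2C, 1Cl, 1Br → 0 + 1 + 1 = +2
C3: 2C, 2O → 0 + 2 = +2
C4: 2C, 1O, 1Cl → 0 + 1 + 1 = +2
C5: 3C, 1Cl → 0 + 1 = +1
C6: 2C, 1O, 1Br → 0 + 1 + 1 = +2
6 carbons (C1, C2, C3, C4, C5, C6) meet the condition.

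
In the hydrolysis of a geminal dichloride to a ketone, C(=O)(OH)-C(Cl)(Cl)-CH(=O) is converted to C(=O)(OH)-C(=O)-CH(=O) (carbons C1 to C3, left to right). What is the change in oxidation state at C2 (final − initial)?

Before: C2 has 2 bonds to C, 2 bonds to Cl → oxidation state +2.
After: C2 has 2 bonds to C, 2 bonds to O → oxidation state +2.
Δ = +2 − (+2) = 0, so no net redox change at C2.

0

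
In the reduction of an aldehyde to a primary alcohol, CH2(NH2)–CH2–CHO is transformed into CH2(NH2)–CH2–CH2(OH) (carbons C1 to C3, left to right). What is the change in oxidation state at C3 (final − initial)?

Before: C3 has 1 bond to C, 1 bond to H, 2 bonds to O → oxidation state +1.
After: C3 has 1 bond to C, 2 bonds to H, 1 bond to O → oxidation state -1.
Δ = -1 − (+1) = -2, so this is a reduction at C3.

-2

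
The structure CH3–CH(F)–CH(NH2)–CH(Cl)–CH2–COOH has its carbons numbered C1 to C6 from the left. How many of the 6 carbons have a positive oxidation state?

Tallying each carbon's bonds:
C1: 1C, 3H → 0 − 3 = -3
C2: 2C, 1H, 1F → 0 − 1 + 1 = 0
C3: 2C, 1H, 1N → 0 − 1 + 1 = 0
C4: 2C, 1H, 1Cl → 0 − 1 + 1 = 0
C5: 2C, 2H → 0 − 2 = -2
C6: 1C, 3O → 0 + 3 = +3
1 carbon (C6) meets the condition.

1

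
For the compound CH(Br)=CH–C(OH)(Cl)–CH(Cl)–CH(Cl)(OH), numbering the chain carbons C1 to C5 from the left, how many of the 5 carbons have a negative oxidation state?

1

Bonds to more-electronegative neighbours contribute +1 each, bonds to H or metals contribute −1 each, and C–C bonds contribute 0. Tallying each carbon:
C1: 2C, 1H, 1Br → 0 − 1 + 1 = 0
C2: 3C, 1H → 0 − 1 = -1
C3: 2C, 1O, 1Cl → 0 + 1 + 1 = +2
C4: 2C, 1H, 1Cl → 0 − 1 + 1 = 0
C5: 1C, 1H, 1O, 1Cl → 0 − 1 + 1 + 1 = +1
1 carbon (C2) meets the condition.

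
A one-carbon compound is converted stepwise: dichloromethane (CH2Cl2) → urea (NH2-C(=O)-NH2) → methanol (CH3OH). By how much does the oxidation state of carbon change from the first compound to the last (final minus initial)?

Carbon oxidation states along the series — dichloromethane: 0, urea: +4, methanol: -2.
Net change = -2 − (0) = -2.

-2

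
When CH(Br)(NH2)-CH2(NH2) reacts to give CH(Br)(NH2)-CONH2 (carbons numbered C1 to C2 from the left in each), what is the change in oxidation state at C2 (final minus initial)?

+4

Before: C2 has 1 bond to C, 2 bonds to H, 1 bond to N → oxidation state -1.
After: C2 has 1 bond to C, 2 bonds to O, 1 bond to N → oxidation state +3.
Δ = +3 − (-1) = +4, so this is an oxidation at C2.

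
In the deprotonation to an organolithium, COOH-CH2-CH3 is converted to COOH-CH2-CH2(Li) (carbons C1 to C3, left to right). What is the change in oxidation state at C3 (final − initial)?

Before: C3 has 1 bond to C, 3 bonds to H → oxidation state -3.
After: C3 has 1 bond to C, 2 bonds to H, 1 bond to Li → oxidation state -3.
Δ = -3 − (-3) = 0, so no net redox change at C3.

0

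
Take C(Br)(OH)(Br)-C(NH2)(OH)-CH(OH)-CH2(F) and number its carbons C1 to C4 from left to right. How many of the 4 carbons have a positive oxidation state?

2

Count +1 for every bond to an atom more electronegative than carbon and −1 for every bond to one less electronegative; C–C bonds are 0. Tallying each carbon:
C1: 1C, 1O, 2Br → 0 + 1 + 2 = +3
C2: 2C, 1O, 1N → 0 + 1 + 1 = +2
C3: 2C, 1H, 1O → 0 − 1 + 1 = 0
C4: 1C, 2H, 1F → 0 − 2 + 1 = -1
2 carbons (C1, C2) meet the condition.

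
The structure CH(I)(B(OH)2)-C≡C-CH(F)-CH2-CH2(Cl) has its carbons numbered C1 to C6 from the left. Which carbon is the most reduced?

Each bond to a more electronegative atom (O, N, halogen) counts +1, each bond to a less electronegative atom (H, metal, B, Si) counts −1, and each C–C bond counts 0. Tallying each carbon:
C1: 1C, 1H, 1I, 1B → 0 − 1 + 1 − 1 = -1
C2: 4C → 0 = 0
C3: 4C → 0 = 0
C4: 2C, 1H, 1F → 0 − 1 + 1 = 0
C5: 2C, 2H → 0 − 2 = -2
C6: 1C, 2H, 1Cl → 0 − 2 + 1 = -1
The most reduced carbon is C5 at -2.

C5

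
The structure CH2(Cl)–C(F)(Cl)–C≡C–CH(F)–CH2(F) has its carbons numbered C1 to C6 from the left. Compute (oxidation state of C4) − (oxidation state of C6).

C4: 4C → 0 = 0
C6: 1C, 2H, 1F → 0 − 2 + 1 = -1
Difference: 0 − (-1) = +1.

+1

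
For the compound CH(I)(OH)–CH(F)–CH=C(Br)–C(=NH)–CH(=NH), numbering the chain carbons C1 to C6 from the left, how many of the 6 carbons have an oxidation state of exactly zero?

1

Tallying each carbon's bonds:
C1: 1C, 1H, 1O, 1I → 0 − 1 + 1 + 1 = +1
C2: 2C, 1H, 1F → 0 − 1 + 1 = 0
C3: 3C, 1H → 0 − 1 = -1
C4: 3C, 1Br → 0 + 1 = +1
C5: 2C, 2N → 0 + 2 = +2
C6: 1C, 1H, 2N → 0 − 1 + 2 = +1
1 carbon (C2) meets the condition.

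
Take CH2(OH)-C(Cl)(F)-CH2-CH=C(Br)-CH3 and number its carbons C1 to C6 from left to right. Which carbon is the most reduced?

Bonds to more-electronegative neighbours contribute +1 each, bonds to H or metals contribute −1 each, and C–C bonds contribute 0. Tallying each carbon:
C1: 1C, 2H, 1O → 0 − 2 + 1 = -1
C2: 2C, 1F, 1Cl → 0 + 1 + 1 = +2
C3: 2C, 2H → 0 − 2 = -2
C4: 3C, 1H → 0 − 1 = -1
C5: 3C, 1Br → 0 + 1 = +1
C6: 1C, 3H → 0 − 3 = -3
The most reduced carbon is C6 at -3.

C6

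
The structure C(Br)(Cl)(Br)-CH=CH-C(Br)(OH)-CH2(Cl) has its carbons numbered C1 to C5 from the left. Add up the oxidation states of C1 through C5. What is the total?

Assign +1 per bond to O/N/halogen, −1 per bond to H or an electropositive element, and 0 per bond to carbon. Tallying each carbon:
C1: 1C, 1Cl, 2Br → 0 + 1 + 2 = +3
C2: 3C, 1H → 0 − 1 = -1
C3: 3C, 1H → 0 − 1 = -1
C4: 2C, 1O, 1Br → 0 + 1 + 1 = +2
C5: 1C, 2H, 1Cl → 0 − 2 + 1 = -1
Sum = +3 − 1 − 1 + 2 − 1 = +2.

+2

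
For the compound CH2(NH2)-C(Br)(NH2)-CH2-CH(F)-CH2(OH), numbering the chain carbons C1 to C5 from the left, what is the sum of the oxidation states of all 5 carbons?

Tallying each carbon's bonds:
C1: 1C, 2H, 1N → 0 − 2 + 1 = -1
C2: 2C, 1N, 1Br → 0 + 1 + 1 = +2
C3: 2C, 2H → 0 − 2 = -2
C4: 2C, 1H, 1F → 0 − 1 + 1 = 0
C5: 1C, 2H, 1O → 0 − 2 + 1 = -1
Sum = -1 + 2 − 2 + 0 − 1 = -2.

-2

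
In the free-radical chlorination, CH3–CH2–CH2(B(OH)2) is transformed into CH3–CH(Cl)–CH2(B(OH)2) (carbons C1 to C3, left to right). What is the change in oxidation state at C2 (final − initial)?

Before: C2 has 2 bonds to C, 2 bonds to H → oxidation state -2.
After: C2 has 2 bonds to C, 1 bond to H, 1 bond to Cl → oxidation state 0.
Δ = 0 − (-2) = +2, so this is an oxidation at C2.

+2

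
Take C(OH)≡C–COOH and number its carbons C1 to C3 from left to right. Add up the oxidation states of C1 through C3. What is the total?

Tallying each carbon's bonds:
C1: 3C, 1O → 0 + 1 = +1
C2: 4C → 0 = 0
C3: 1C, 3O → 0 + 3 = +3
Sum = +1 + 0 + 3 = +4.

+4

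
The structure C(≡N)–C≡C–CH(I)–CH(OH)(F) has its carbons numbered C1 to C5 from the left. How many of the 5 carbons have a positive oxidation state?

2

Tallying each carbon's bonds:
C1: 1C, 3N → 0 + 3 = +3
C2: 4C → 0 = 0
C3: 4C → 0 = 0
C4: 2C, 1H, 1I → 0 − 1 + 1 = 0
C5: 1C, 1H, 1O, 1F → 0 − 1 + 1 + 1 = +1
2 carbons (C1, C5) meet the condition.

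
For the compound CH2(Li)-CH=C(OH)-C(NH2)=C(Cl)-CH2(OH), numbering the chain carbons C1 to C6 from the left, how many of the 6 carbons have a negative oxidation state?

Each bond to a more electronegative atom (O, N, halogen) counts +1, each bond to a less electronegative atom (H, metal, B, Si) counts −1, and each C–C bond counts 0. Tallying each carbon:
C1: 1C, 2H, 1Li → 0 − 2 − 1 = -3
C2: 3C, 1H → 0 − 1 = -1
C3: 3C, 1O → 0 + 1 = +1
C4: 3C, 1N → 0 + 1 = +1
C5: 3C, 1Cl → 0 + 1 = +1
C6: 1C, 2H, 1O → 0 − 2 + 1 = -1
3 carbons (C1, C2, C6) meet the condition.

3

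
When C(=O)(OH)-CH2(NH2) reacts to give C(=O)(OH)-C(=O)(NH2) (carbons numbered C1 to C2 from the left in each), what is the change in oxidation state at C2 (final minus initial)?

+4

Before: C2 has 1 bond to C, 2 bonds to H, 1 bond to N → oxidation state -1.
After: C2 has 1 bond to C, 2 bonds to O, 1 bond to N → oxidation state +3.
Δ = +3 − (-1) = +4, so this is an oxidation at C2.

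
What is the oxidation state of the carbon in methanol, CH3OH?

-2

Bonds to more-electronegative neighbours contribute +1 each, bonds to H or metals contribute −1 each, and C–C bonds contribute 0.
The carbon has one bond to H (-1), one bond to H (-1), one bond to H (-1), one bond to O (+1).
Oxidation state = -1 − 1 − 1 + 1 = -2.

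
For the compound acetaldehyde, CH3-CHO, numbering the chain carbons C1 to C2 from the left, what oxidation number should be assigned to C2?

C2 has one bond to H (-1), a double bond to O (2×+1 = +2), one bond to C (0).
Oxidation state = -1 + 2 + 0 = +1.

+1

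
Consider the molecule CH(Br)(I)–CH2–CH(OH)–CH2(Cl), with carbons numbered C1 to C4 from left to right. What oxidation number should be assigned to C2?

-2

C2 has one bond to C (0), one bond to C (0), one bond to H (-1), one bond to H (-1).
Oxidation state = 0 + 0 − 1 − 1 = -2.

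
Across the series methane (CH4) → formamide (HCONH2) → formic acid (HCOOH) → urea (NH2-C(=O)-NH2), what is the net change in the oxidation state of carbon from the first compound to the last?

+8

Carbon oxidation states along the series — methane: -4, formamide: +2, formic acid: +2, urea: +4.
Net change = +4 − (-4) = +8.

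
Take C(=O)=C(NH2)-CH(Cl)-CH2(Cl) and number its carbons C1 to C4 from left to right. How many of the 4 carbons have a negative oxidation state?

Tallying each carbon's bonds:
C1: 2C, 2O → 0 + 2 = +2
C2: 3C, 1N → 0 + 1 = +1
C3: 2C, 1H, 1Cl → 0 − 1 + 1 = 0
C4: 1C, 2H, 1Cl → 0 − 2 + 1 = -1
1 carbon (C4) meets the condition.

1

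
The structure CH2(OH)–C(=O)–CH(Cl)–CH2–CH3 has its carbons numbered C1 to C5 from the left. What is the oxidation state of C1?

Count +1 for every bond to an atom more electronegative than carbon and −1 for every bond to one less electronegative; C–C bonds are 0.
C1 has one bond to C (0), one bond to H (-1), one bond to O (+1), one bond to H (-1).
Oxidation state = 0 − 1 + 1 − 1 = -1.

-1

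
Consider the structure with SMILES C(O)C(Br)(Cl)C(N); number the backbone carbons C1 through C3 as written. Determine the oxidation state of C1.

-1

C1 has one bond to C (0), one bond to H (-1), one bond to H (-1), one bond to O (+1).
Oxidation state = 0 − 1 − 1 + 1 = -1.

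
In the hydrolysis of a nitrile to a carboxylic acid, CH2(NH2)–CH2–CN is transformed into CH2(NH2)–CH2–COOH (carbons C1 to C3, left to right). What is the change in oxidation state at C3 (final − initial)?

0

Before: C3 has 1 bond to C, 3 bonds to N → oxidation state +3.
After: C3 has 1 bond to C, 3 bonds to O → oxidation state +3.
Δ = +3 − (+3) = 0, so no net redox change at C3.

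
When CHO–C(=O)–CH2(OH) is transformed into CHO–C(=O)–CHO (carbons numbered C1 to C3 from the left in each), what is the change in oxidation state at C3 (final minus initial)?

Before: C3 has 1 bond to C, 2 bonds to H, 1 bond to O → oxidation state -1.
After: C3 has 1 bond to C, 1 bond to H, 2 bonds to O → oxidation state +1.
Δ = +1 − (-1) = +2, so this is an oxidation at C3.

+2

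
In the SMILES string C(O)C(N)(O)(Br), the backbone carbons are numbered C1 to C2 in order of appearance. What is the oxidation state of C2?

+3

C2 has one bond to C (0), one bond to N (+1), one bond to O (+1), one bond to Br (+1).
Oxidation state = 0 + 1 + 1 + 1 = +3.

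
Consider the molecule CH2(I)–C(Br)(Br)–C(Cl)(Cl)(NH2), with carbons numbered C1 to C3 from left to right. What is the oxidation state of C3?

+3

C3 has one bond to C (0), one bond to Cl (+1), one bond to Cl (+1), one bond to N (+1).
Oxidation state = 0 + 1 + 1 + 1 = +3.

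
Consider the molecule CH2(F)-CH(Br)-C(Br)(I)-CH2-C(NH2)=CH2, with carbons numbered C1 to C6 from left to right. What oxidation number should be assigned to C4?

C4 has one bond to C (0), one bond to C (0), one bond to H (-1), one bond to H (-1).
Oxidation state = 0 + 0 − 1 − 1 = -2.

-2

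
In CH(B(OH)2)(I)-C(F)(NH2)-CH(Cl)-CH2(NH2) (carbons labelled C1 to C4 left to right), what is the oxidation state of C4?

Bonds to more-electronegative neighbours contribute +1 each, bonds to H or metals contribute −1 each, and C–C bonds contribute 0.
C4 has one bond to C (0), one bond to H (-1), one bond to N (+1), one bond to H (-1).
Oxidation state = 0 − 1 + 1 − 1 = -1.

-1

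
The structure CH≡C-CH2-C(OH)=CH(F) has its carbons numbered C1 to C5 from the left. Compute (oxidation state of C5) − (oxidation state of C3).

+2

C5: 2C, 1H, 1F → 0 − 1 + 1 = 0
C3: 2C, 2H → 0 − 2 = -2
Difference: 0 − (-2) = +2.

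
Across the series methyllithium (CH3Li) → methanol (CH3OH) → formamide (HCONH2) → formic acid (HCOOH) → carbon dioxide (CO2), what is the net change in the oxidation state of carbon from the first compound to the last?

Carbon oxidation states along the series — methyllithium: -4, methanol: -2, formamide: +2, formic acid: +2, carbon dioxide: +4.
Net change = +4 − (-4) = +8.

+8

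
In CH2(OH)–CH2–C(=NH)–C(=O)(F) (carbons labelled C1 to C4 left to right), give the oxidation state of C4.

+3

Each bond to a more electronegative atom (O, N, halogen) counts +1, each bond to a less electronegative atom (H, metal, B, Si) counts −1, and each C–C bond counts 0.
C4 has one bond to C (0), a double bond to O (2×+1 = +2), one bond to F (+1).
Oxidation state = 0 + 2 + 1 = +3.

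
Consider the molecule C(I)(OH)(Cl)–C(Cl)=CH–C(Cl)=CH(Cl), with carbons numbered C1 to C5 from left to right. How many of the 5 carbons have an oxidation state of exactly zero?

Tallying each carbon's bonds:
C1: 1C, 1O, 1Cl, 1I → 0 + 1 + 1 + 1 = +3
C2: 3C, 1Cl → 0 + 1 = +1
C3: 3C, 1H → 0 − 1 = -1
C4: 3C, 1Cl → 0 + 1 = +1
C5: 2C, 1H, 1Cl → 0 − 1 + 1 = 0
1 carbon (C5) meets the condition.

1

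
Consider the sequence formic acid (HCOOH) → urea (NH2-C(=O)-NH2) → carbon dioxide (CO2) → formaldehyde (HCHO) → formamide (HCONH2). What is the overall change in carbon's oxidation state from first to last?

0

Carbon oxidation states along the series — formic acid: +2, urea: +4, carbon dioxide: +4, formaldehyde: 0, formamide: +2.
Net change = +2 − (+2) = 0.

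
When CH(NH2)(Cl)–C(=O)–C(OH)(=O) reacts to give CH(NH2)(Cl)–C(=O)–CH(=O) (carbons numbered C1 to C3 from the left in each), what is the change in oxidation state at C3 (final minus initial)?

Before: C3 has 1 bond to C, 3 bonds to O → oxidation state +3.
After: C3 has 1 bond to C, 1 bond to H, 2 bonds to O → oxidation state +1.
Δ = +1 − (+3) = -2, so this is a reduction at C3.

-2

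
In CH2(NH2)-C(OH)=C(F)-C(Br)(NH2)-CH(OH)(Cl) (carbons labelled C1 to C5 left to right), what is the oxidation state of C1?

-1

C1 has one bond to C (0), one bond to N (+1), one bond to H (-1), one bond to H (-1).
Oxidation state = 0 + 1 − 1 − 1 = -1.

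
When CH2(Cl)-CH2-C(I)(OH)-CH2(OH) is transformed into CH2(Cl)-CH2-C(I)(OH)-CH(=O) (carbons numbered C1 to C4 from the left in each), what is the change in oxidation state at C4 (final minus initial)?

+2

Before: C4 has 1 bond to C, 2 bonds to H, 1 bond to O → oxidation state -1.
After: C4 has 1 bond to C, 1 bond to H, 2 bonds to O → oxidation state +1.
Δ = +1 − (-1) = +2, so this is an oxidation at C4.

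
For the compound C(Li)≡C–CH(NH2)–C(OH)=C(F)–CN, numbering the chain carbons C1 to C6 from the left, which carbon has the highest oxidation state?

Tallying each carbon's bonds:
C1: 3C, 1Li → 0 − 1 = -1
C2: 4C → 0 = 0
C3: 2C, 1H, 1N → 0 − 1 + 1 = 0
C4: 3C, 1O → 0 + 1 = +1
C5: 3C, 1F → 0 + 1 = +1
C6: 1C, 3N → 0 + 3 = +3
The most oxidised carbon is C6 at +3.

C6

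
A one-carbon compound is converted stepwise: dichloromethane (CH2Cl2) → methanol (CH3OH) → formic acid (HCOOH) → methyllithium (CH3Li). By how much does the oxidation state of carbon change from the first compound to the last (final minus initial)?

-4

Carbon oxidation states along the series — dichloromethane: 0, methanol: -2, formic acid: +2, methyllithium: -4.
Net change = -4 − (0) = -4.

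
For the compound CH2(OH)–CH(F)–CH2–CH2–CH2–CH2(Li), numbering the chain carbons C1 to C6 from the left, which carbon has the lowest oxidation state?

C6

Tallying each carbon's bonds:
C1: 1C, 2H, 1O → 0 − 2 + 1 = -1
C2: 2C, 1H, 1F → 0 − 1 + 1 = 0
C3: 2C, 2H → 0 − 2 = -2
C4: 2C, 2H → 0 − 2 = -2
C5: 2C, 2H → 0 − 2 = -2
C6: 1C, 2H, 1Li → 0 − 2 − 1 = -3
The most reduced carbon is C6 at -3.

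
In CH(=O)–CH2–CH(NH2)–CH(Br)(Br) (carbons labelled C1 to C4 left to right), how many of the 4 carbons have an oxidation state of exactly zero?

1

Tallying each carbon's bonds:
C1: 1C, 1H, 2O → 0 − 1 + 2 = +1
C2: 2C, 2H → 0 − 2 = -2
C3: 2C, 1H, 1N → 0 − 1 + 1 = 0
C4: 1C, 1H, 2Br → 0 − 1 + 2 = +1
1 carbon (C3) meets the condition.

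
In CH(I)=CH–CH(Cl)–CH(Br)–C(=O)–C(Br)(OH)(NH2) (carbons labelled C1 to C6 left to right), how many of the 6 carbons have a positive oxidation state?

2

Each bond to a more electronegative atom (O, N, halogen) counts +1, each bond to a less electronegative atom (H, metal, B, Si) counts −1, and each C–C bond counts 0. Tallying each carbon:
C1: 2C, 1H, 1I → 0 − 1 + 1 = 0
C2: 3C, 1H → 0 − 1 = -1
C3: 2C, 1H, 1Cl → 0 − 1 + 1 = 0
C4: 2C, 1H, 1Br → 0 − 1 + 1 = 0
C5: 2C, 2O → 0 + 2 = +2
C6: 1C, 1O, 1N, 1Br → 0 + 1 + 1 + 1 = +3
2 carbons (C5, C6) meet the condition.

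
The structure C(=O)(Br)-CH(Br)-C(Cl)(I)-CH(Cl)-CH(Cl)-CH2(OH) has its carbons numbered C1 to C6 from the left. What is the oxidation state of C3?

+2

Count +1 for every bond to an atom more electronegative than carbon and −1 for every bond to one less electronegative; C–C bonds are 0.
C3 has one bond to C (0), one bond to C (0), one bond to Cl (+1), one bond to I (+1).
Oxidation state = 0 + 0 + 1 + 1 = +2.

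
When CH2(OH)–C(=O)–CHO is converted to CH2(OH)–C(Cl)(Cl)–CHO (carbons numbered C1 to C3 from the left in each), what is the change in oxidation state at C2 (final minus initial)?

Before: C2 has 2 bonds to C, 2 bonds to O → oxidation state +2.
After: C2 has 2 bonds to C, 2 bonds to Cl → oxidation state +2.
Δ = +2 − (+2) = 0, so no net redox change at C2.

0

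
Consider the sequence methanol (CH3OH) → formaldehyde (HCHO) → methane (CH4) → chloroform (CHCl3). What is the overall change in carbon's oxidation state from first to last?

Carbon oxidation states along the series — methanol: -2, formaldehyde: 0, methane: -4, chloroform: +2.
Net change = +2 − (-2) = +4.

+4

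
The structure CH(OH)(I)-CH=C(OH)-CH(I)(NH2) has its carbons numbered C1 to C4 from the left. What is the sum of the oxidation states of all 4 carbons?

Each bond to a more electronegative atom (O, N, halogen) counts +1, each bond to a less electronegative atom (H, metal, B, Si) counts −1, and each C–C bond counts 0. Tallying each carbon:
C1: 1C, 1H, 1O, 1I → 0 − 1 + 1 + 1 = +1
C2: 3C, 1H → 0 − 1 = -1
C3: 3C, 1O → 0 + 1 = +1
C4: 1C, 1H, 1N, 1I → 0 − 1 + 1 + 1 = +1
Sum = +1 − 1 + 1 + 1 = +2.

+2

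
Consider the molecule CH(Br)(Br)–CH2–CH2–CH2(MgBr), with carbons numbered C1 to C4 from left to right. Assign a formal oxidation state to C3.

C3 has one bond to C (0), one bond to C (0), one bond to H (-1), one bond to H (-1).
Oxidation state = 0 + 0 − 1 − 1 = -2.

-2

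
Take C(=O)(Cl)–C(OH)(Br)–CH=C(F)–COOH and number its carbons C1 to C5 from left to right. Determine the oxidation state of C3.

-1

Each bond to a more electronegative atom (O, N, halogen) counts +1, each bond to a less electronegative atom (H, metal, B, Si) counts −1, and each C–C bond counts 0.
C3 has one bond to C (0), a double bond to C (2×0 = 0), one bond to H (-1).
Oxidation state = 0 + 0 − 1 = -1.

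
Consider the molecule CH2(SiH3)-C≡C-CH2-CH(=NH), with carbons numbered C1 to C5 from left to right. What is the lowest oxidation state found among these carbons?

-3

Tallying each carbon's bonds:
C1: 1C, 2H, 1Si → 0 − 2 − 1 = -3
C2: 4C → 0 = 0
C3: 4C → 0 = 0
C4: 2C, 2H → 0 − 2 = -2
C5: 1C, 1H, 2N → 0 − 1 + 2 = +1
The lowest value is -3.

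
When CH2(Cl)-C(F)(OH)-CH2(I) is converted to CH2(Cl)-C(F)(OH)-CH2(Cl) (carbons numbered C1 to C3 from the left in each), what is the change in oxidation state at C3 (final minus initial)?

0

Before: C3 has 1 bond to C, 2 bonds to H, 1 bond to I → oxidation state -1.
After: C3 has 1 bond to C, 2 bonds to H, 1 bond to Cl → oxidation state -1.
Δ = -1 − (-1) = 0, so no net redox change at C3.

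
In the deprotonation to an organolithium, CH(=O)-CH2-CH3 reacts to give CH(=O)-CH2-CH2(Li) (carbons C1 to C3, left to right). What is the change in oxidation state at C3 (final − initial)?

Before: C3 has 1 bond to C, 3 bonds to H → oxidation state -3.
After: C3 has 1 bond to C, 2 bonds to H, 1 bond to Li → oxidation state -3.
Δ = -3 − (-3) = 0, so no net redox change at C3.

0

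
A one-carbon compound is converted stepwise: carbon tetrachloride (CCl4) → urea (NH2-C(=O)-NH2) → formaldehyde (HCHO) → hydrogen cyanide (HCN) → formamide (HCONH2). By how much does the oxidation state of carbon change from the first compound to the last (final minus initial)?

-2

Carbon oxidation states along the series — carbon tetrachloride: +4, urea: +4, formaldehyde: 0, hydrogen cyanide: +2, formamide: +2.
Net change = +2 − (+4) = -2.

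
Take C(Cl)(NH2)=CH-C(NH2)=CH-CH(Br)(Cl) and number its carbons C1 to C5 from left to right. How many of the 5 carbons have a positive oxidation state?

3

Tallying each carbon's bonds:
C1: 2C, 1N, 1Cl → 0 + 1 + 1 = +2
C2: 3C, 1H → 0 − 1 = -1
C3: 3C, 1N → 0 + 1 = +1
C4: 3C, 1H → 0 − 1 = -1
C5: 1C, 1H, 1Cl, 1Br → 0 − 1 + 1 + 1 = +1
3 carbons (C1, C3, C5) meet the condition.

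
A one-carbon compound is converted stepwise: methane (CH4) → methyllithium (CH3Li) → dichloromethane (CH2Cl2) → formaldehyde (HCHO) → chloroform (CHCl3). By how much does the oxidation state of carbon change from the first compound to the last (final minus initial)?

Carbon oxidation states along the series — methane: -4, methyllithium: -4, dichloromethane: 0, formaldehyde: 0, chloroform: +2.
Net change = +2 − (-4) = +6.

+6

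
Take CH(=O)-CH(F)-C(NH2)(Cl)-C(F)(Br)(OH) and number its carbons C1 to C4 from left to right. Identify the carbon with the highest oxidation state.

Tallying each carbon's bonds:
C1: 1C, 1H, 2O → 0 − 1 + 2 = +1
C2: 2C, 1H, 1F → 0 − 1 + 1 = 0
C3: 2C, 1N, 1Cl → 0 + 1 + 1 = +2
C4: 1C, 1O, 1F, 1Br → 0 + 1 + 1 + 1 = +3
The most oxidised carbon is C4 at +3.

C4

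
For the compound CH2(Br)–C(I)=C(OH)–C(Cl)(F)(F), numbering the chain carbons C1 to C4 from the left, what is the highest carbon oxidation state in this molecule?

+3

Bonds to more-electronegative neighbours contribute +1 each, bonds to H or metals contribute −1 each, and C–C bonds contribute 0. Tallying each carbon:
C1: 1C, 2H, 1Br → 0 − 2 + 1 = -1
C2: 3C, 1I → 0 + 1 = +1
C3: 3C, 1O → 0 + 1 = +1
C4: 1C, 2F, 1Cl → 0 + 2 + 1 = +3
The highest value is +3.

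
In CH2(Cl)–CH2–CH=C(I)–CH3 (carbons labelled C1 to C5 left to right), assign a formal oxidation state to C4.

+1

Bonds to more-electronegative neighbours contribute +1 each, bonds to H or metals contribute −1 each, and C–C bonds contribute 0.
C4 has a double bond to C (2×0 = 0), one bond to C (0), one bond to I (+1).
Oxidation state = 0 + 0 + 1 = +1.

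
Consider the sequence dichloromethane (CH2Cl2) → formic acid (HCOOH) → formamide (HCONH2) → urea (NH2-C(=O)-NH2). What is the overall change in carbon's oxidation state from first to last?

+4

Carbon oxidation states along the series — dichloromethane: 0, formic acid: +2, formamide: +2, urea: +4.
Net change = +4 − (0) = +4.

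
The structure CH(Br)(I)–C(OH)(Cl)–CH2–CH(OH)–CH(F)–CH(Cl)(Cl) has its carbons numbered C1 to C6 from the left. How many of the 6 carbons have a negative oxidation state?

1

Count +1 for every bond to an atom more electronegative than carbon and −1 for every bond to one less electronegative; C–C bonds are 0. Tallying each carbon:
C1: 1C, 1H, 1Br, 1I → 0 − 1 + 1 + 1 = +1
C2: 2C, 1O, 1Cl → 0 + 1 + 1 = +2
C3: 2C, 2H → 0 − 2 = -2
C4: 2C, 1H, 1O → 0 − 1 + 1 = 0
C5: 2C, 1H, 1F → 0 − 1 + 1 = 0
C6: 1C, 1H, 2Cl → 0 − 1 + 2 = +1
1 carbon (C3) meets the condition.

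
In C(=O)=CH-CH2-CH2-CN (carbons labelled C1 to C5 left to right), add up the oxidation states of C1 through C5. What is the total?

Bonds to more-electronegative neighbours contribute +1 each, bonds to H or metals contribute −1 each, and C–C bonds contribute 0. Tallying each carbon:
C1: 2C, 2O → 0 + 2 = +2
C2: 3C, 1H → 0 − 1 = -1
C3: 2C, 2H → 0 − 2 = -2
C4: 2C, 2H → 0 − 2 = -2
C5: 1C, 3N → 0 + 3 = +3
Sum = +2 − 1 − 2 − 2 + 3 = 0.

0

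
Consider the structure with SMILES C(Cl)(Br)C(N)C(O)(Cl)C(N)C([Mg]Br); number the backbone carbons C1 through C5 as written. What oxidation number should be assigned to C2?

C2 has one bond to C (0), one bond to C (0), one bond to N (+1), one bond to H (-1).
Oxidation state = 0 + 0 + 1 − 1 = 0.

0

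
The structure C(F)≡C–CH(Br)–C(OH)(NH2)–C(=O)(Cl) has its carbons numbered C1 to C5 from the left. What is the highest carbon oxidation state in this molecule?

+3

Tallying each carbon's bonds:
C1: 3C, 1F → 0 + 1 = +1
C2: 4C → 0 = 0
C3: 2C, 1H, 1Br → 0 − 1 + 1 = 0
C4: 2C, 1O, 1N → 0 + 1 + 1 = +2
C5: 1C, 2O, 1Cl → 0 + 2 + 1 = +3
The highest value is +3.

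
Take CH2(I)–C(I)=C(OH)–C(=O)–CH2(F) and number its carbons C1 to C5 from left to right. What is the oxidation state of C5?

Each bond to a more electronegative atom (O, N, halogen) counts +1, each bond to a less electronegative atom (H, metal, B, Si) counts −1, and each C–C bond counts 0.
C5 has one bond to C (0), one bond to H (-1), one bond to F (+1), one bond to H (-1).
Oxidation state = 0 − 1 + 1 − 1 = -1.

-1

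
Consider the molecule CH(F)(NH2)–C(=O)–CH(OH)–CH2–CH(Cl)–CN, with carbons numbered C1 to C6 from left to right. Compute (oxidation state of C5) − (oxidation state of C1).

C5: 2C, 1H, 1Cl → 0 − 1 + 1 = 0
C1: 1C, 1H, 1N, 1F → 0 − 1 + 1 + 1 = +1
Difference: 0 − (+1) = -1.

-1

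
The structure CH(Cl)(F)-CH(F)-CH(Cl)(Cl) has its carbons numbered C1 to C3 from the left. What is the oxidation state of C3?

Bonds to more-electronegative neighbours contribute +1 each, bonds to H or metals contribute −1 each, and C–C bonds contribute 0.
C3 has one bond to C (0), one bond to Cl (+1), one bond to Cl (+1), one bond to H (-1).
Oxidation state = 0 + 1 + 1 − 1 = +1.

+1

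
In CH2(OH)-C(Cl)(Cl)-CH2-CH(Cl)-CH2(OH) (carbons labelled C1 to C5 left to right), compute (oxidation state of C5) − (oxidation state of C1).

C5: 1C, 2H, 1O → 0 − 2 + 1 = -1
C1: 1C, 2H, 1O → 0 − 2 + 1 = -1
Difference: -1 − (-1) = 0.

0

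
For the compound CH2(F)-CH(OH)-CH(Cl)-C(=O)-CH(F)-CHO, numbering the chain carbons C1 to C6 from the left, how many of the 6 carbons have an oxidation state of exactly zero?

3

Tallying each carbon's bonds:
C1: 1C, 2H, 1F → 0 − 2 + 1 = -1
C2: 2C, 1H, 1O → 0 − 1 + 1 = 0
C3: 2C, 1H, 1Cl → 0 − 1 + 1 = 0
C4: 2C, 2O → 0 + 2 = +2
C5: 2C, 1H, 1F → 0 − 1 + 1 = 0
C6: 1C, 1H, 2O → 0 − 1 + 2 = +1
3 carbons (C2, C3, C5) meet the condition.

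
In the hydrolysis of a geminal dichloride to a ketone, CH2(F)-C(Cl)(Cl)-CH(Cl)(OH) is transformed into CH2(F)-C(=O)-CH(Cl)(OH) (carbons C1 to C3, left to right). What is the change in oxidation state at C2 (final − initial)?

0

Before: C2 has 2 bonds to C, 2 bonds to Cl → oxidation state +2.
After: C2 has 2 bonds to C, 2 bonds to O → oxidation state +2.
Δ = +2 − (+2) = 0, so no net redox change at C2.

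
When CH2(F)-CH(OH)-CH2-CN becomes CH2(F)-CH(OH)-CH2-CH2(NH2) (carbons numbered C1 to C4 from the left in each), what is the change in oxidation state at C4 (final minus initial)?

Before: C4 has 1 bond to C, 3 bonds to N → oxidation state +3.
After: C4 has 1 bond to C, 2 bonds to H, 1 bond to N → oxidation state -1.
Δ = -1 − (+3) = -4, so this is a reduction at C4.

-4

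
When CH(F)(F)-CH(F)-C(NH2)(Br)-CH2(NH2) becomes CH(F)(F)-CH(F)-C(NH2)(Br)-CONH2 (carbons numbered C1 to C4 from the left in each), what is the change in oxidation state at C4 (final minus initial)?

Before: C4 has 1 bond to C, 2 bonds to H, 1 bond to N → oxidation state -1.
After: C4 has 1 bond to C, 2 bonds to O, 1 bond to N → oxidation state +3.
Δ = +3 − (-1) = +4, so this is an oxidation at C4.

+4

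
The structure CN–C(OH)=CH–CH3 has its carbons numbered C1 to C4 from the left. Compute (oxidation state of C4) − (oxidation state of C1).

C4: 1C, 3H → 0 − 3 = -3
C1: 1C, 3N → 0 + 3 = +3
Difference: -3 − (+3) = -6.

-6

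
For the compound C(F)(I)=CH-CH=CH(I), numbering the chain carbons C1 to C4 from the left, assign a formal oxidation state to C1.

Bonds to more-electronegative neighbours contribute +1 each, bonds to H or metals contribute −1 each, and C–C bonds contribute 0.
C1 has a double bond to C (2×0 = 0), one bond to F (+1), one bond to I (+1).
Oxidation state = 0 + 1 + 1 = +2.

+2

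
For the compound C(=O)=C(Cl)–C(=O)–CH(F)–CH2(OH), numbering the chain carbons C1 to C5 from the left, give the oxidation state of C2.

Count +1 for every bond to an atom more electronegative than carbon and −1 for every bond to one less electronegative; C–C bonds are 0.
C2 has a double bond to C (2×0 = 0), one bond to C (0), one bond to Cl (+1).
Oxidation state = 0 + 0 + 1 = +1.

+1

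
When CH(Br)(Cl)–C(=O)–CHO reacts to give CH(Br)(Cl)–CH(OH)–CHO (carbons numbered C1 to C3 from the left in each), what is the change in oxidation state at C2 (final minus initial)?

Before: C2 has 2 bonds to C, 2 bonds to O → oxidation state +2.
After: C2 has 2 bonds to C, 1 bond to H, 1 bond to O → oxidation state 0.
Δ = 0 − (+2) = -2, so this is a reduction at C2.

-2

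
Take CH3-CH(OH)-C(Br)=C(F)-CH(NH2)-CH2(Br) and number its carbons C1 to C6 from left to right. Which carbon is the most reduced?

Tallying each carbon's bonds:
C1: 1C, 3H → 0 − 3 = -3
C2: 2C, 1H, 1O → 0 − 1 + 1 = 0
C3: 3C, 1Br → 0 + 1 = +1
C4: 3C, 1F → 0 + 1 = +1
C5: 2C, 1H, 1N → 0 − 1 + 1 = 0
C6: 1C, 2H, 1Br → 0 − 2 + 1 = -1
The most reduced carbon is C1 at -3.

C1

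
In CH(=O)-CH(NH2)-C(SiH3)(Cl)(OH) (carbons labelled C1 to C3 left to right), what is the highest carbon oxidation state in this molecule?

+1

Assign +1 per bond to O/N/halogen, −1 per bond to H or an electropositive element, and 0 per bond to carbon. Tallying each carbon:
C1: 1C, 1H, 2O → 0 − 1 + 2 = +1
C2: 2C, 1H, 1N → 0 − 1 + 1 = 0
C3: 1C, 1O, 1Cl, 1Si → 0 + 1 + 1 − 1 = +1
The highest value is +1.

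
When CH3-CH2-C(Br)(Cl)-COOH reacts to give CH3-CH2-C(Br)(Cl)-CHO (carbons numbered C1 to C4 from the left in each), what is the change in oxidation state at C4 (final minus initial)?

Before: C4 has 1 bond to C, 3 bonds to O → oxidation state +3.
After: C4 has 1 bond to C, 1 bond to H, 2 bonds to O → oxidation state +1.
Δ = +1 − (+3) = -2, so this is a reduction at C4.

-2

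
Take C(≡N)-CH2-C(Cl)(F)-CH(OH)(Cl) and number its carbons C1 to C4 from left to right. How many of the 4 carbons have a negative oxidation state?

1

Bonds to more-electronegative neighbours contribute +1 each, bonds to H or metals contribute −1 each, and C–C bonds contribute 0. Tallying each carbon:
C1: 1C, 3N → 0 + 3 = +3
C2: 2C, 2H → 0 − 2 = -2
C3: 2C, 1F, 1Cl → 0 + 1 + 1 = +2
C4: 1C, 1H, 1O, 1Cl → 0 − 1 + 1 + 1 = +1
1 carbon (C2) meets the condition.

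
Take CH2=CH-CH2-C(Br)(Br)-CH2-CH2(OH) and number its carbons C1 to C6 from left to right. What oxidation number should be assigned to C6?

-1

Count +1 for every bond to an atom more electronegative than carbon and −1 for every bond to one less electronegative; C–C bonds are 0.
C6 has one bond to C (0), one bond to O (+1), one bond to H (-1), one bond to H (-1).
Oxidation state = 0 + 1 − 1 − 1 = -1.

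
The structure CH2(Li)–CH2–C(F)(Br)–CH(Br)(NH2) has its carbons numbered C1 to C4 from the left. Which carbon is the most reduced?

C1

Assign +1 per bond to O/N/halogen, −1 per bond to H or an electropositive element, and 0 per bond to carbon. Tallying each carbon:
C1: 1C, 2H, 1Li → 0 − 2 − 1 = -3
C2: 2C, 2H → 0 − 2 = -2
C3: 2C, 1F, 1Br → 0 + 1 + 1 = +2
C4: 1C, 1H, 1N, 1Br → 0 − 1 + 1 + 1 = +1
The most reduced carbon is C1 at -3.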